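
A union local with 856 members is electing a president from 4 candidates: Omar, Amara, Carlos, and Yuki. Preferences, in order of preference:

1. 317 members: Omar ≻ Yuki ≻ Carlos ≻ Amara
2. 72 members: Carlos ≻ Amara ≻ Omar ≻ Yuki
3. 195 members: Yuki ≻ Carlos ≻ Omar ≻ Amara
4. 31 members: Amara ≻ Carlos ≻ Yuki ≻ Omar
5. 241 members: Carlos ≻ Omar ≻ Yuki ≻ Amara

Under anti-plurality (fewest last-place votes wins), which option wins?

Last-place votes: Omar 31, Amara 753, Carlos 0, Yuki 72.
Carlos is ranked last by the fewest voters, so Carlos wins.

Carlos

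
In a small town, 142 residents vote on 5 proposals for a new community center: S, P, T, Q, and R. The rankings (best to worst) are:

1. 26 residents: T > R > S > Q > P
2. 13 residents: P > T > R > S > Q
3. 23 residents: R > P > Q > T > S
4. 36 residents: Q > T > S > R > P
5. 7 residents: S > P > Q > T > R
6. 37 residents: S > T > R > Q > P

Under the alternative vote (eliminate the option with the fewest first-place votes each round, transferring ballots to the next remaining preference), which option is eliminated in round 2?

R

Round 1: S 44, P 13, T 26, Q 36, R 23. Eliminate P.
Round 2: S 44, T 39, Q 36, R 23. Eliminate R.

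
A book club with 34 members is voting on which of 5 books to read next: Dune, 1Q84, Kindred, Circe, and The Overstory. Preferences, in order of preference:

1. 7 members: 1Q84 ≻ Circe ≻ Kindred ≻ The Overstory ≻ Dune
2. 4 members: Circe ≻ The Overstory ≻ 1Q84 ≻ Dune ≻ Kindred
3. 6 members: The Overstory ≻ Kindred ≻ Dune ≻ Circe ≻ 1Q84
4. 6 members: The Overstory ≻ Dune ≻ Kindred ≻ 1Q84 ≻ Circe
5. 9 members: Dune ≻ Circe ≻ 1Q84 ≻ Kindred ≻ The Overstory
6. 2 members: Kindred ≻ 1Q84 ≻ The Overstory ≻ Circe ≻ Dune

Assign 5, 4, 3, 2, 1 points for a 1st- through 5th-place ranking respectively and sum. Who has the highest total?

Circe

Dune: 7·1 + 4·2 + 6·3 + 6·4 + 9·5 + 2·1 = 104
1Q84: 7·5 + 4·3 + 6·1 + 6·2 + 9·3 + 2·4 = 100
Kindred: 7·3 + 4·1 + 6·4 + 6·3 + 9·2 + 2·5 = 95
Circe: 7·4 + 4·5 + 6·2 + 6·1 + 9·4 + 2·2 = 106
The Overstory: 7·2 + 4·4 + 6·5 + 6·5 + 9·1 + 2·3 = 105
Circe has the highest Borda score (106).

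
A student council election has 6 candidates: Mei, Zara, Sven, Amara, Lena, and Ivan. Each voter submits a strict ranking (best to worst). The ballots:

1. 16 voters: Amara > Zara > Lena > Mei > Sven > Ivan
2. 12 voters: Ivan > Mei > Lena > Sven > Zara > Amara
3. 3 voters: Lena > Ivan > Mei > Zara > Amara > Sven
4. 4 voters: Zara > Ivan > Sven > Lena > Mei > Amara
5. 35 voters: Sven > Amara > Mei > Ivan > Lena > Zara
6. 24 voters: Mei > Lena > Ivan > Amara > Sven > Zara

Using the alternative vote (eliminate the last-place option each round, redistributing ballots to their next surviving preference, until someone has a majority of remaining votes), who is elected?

Round 1: Mei 24, Zara 4, Sven 35, Amara 16, Lena 3, Ivan 12. Eliminate Lena.
Round 2: Mei 24, Zara 4, Sven 35, Amara 16, Ivan 15. Eliminate Zara.
Round 3: Mei 24, Sven 35, Amara 16, Ivan 19. Eliminate Amara.
Round 4: Mei 40, Sven 35, Ivan 19. Eliminate Ivan.
Round 5: Mei 55, Sven 39. Mei has a majority.

Mei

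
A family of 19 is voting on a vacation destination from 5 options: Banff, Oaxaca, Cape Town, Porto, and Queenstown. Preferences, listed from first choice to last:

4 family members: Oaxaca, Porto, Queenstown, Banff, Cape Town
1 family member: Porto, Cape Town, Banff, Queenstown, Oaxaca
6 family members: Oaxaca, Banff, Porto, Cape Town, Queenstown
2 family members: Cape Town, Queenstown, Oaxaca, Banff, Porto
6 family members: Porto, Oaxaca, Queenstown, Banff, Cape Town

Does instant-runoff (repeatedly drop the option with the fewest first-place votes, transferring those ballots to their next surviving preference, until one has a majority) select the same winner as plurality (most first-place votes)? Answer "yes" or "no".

yes

Instant-runoff — R1 Banff 0, Oaxaca 10, Cape Town 2, Porto 7, Queenstown 0 (Oaxaca winner). Winner: Oaxaca.
Plurality — first-place votes: Banff 0, Oaxaca 10, Cape Town 2, Porto 7, Queenstown 0. Winner: Oaxaca.
The two methods agree.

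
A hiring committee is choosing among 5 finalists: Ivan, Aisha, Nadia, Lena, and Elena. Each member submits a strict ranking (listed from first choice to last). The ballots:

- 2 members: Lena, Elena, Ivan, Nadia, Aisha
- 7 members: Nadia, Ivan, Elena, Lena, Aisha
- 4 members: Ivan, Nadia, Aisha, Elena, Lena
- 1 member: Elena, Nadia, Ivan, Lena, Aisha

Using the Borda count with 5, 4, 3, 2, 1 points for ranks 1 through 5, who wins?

Ivan: 2·3 + 7·4 + 4·5 + 1·3 = 57
Aisha: 2·1 + 7·1 + 4·3 + 1·1 = 22
Nadia: 2·2 + 7·5 + 4·4 + 1·4 = 59
Lena: 2·5 + 7·2 + 4·1 + 1·2 = 30
Elena: 2·4 + 7·3 + 4·2 + 1·5 = 42
Nadia has the highest Borda score (59).

Nadia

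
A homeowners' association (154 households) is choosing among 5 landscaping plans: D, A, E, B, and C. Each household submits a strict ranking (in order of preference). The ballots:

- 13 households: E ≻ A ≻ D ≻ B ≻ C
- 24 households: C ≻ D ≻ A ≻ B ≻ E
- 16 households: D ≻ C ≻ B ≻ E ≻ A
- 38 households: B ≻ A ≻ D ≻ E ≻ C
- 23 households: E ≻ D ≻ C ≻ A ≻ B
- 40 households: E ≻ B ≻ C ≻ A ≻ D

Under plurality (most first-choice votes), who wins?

First-place votes: D 16, A 0, E 76, B 38, C 24.
E has the most first-place votes.

E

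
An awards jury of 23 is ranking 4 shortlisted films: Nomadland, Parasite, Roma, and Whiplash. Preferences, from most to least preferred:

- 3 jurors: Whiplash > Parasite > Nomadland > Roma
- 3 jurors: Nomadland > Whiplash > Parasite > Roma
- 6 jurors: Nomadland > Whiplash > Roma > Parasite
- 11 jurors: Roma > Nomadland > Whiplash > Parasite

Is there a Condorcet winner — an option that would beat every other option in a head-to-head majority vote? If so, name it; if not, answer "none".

Nomadland

Nomadland vs Parasite: 20–3 for Nomadland.
Nomadland vs Roma: 12–11 for Nomadland.
Nomadland vs Whiplash: 20–3 for Nomadland.
Nomadland beats every other option head-to-head.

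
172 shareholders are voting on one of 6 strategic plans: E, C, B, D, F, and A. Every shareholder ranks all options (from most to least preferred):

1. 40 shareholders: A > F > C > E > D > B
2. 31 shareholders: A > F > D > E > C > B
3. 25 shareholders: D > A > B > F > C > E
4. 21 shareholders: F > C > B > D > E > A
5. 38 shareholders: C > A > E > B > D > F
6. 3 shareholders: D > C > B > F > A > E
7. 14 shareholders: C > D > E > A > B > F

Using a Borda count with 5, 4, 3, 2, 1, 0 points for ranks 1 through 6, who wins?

A

E: 40·2 + 31·2 + 25·0 + 21·1 + 38·3 + 3·0 + 14·3 = 319
C: 40·3 + 31·1 + 25·1 + 21·4 + 38·5 + 3·4 + 14·5 = 532
B: 40·0 + 31·0 + 25·3 + 21·3 + 38·2 + 3·3 + 14·1 = 237
D: 40·1 + 31·3 + 25·5 + 21·2 + 38·1 + 3·5 + 14·4 = 409
F: 40·4 + 31·4 + 25·2 + 21·5 + 38·0 + 3·2 + 14·0 = 445
A: 40·5 + 31·5 + 25·4 + 21·0 + 38·4 + 3·1 + 14·2 = 638
A has the highest Borda score (638).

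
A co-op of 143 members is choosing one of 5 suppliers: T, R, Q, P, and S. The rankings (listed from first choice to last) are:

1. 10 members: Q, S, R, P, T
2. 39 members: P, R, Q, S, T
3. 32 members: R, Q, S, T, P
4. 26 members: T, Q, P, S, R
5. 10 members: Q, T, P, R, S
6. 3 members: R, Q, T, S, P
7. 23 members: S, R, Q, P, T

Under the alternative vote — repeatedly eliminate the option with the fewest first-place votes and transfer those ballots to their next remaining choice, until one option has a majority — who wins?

P

Round 1: T 26, R 35, Q 20, P 39, S 23. Eliminate Q.
Round 2: T 36, R 35, P 39, S 33. Eliminate S.
Round 3: T 36, R 68, P 39. Eliminate T.
Round 4: R 68, P 75. P has a majority.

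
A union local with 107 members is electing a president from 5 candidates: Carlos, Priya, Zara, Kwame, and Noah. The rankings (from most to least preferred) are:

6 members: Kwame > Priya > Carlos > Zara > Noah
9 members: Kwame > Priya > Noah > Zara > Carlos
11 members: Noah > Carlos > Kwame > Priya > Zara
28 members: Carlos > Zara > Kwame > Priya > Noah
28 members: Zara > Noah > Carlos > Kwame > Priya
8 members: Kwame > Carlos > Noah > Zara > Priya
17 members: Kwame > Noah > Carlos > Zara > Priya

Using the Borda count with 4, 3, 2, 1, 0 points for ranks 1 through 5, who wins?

Carlos: 6·2 + 9·0 + 11·3 + 28·4 + 28·2 + 8·3 + 17·2 = 271
Priya: 6·3 + 9·3 + 11·1 + 28·1 + 28·0 + 8·0 + 17·0 = 84
Zara: 6·1 + 9·1 + 11·0 + 28·3 + 28·4 + 8·1 + 17·1 = 236
Kwame: 6·4 + 9·4 + 11·2 + 28·2 + 28·1 + 8·4 + 17·4 = 266
Noah: 6·0 + 9·2 + 11·4 + 28·0 + 28·3 + 8·2 + 17·3 = 213
Carlos has the highest Borda score (271).

Carlos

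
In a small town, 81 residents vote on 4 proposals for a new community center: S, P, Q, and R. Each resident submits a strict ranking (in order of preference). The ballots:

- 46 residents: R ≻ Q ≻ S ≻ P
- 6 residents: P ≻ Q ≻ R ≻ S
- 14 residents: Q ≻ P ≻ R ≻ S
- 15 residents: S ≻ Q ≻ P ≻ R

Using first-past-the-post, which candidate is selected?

R

First-place votes: S 15, P 6, Q 14, R 46.
R has the most first-place votes.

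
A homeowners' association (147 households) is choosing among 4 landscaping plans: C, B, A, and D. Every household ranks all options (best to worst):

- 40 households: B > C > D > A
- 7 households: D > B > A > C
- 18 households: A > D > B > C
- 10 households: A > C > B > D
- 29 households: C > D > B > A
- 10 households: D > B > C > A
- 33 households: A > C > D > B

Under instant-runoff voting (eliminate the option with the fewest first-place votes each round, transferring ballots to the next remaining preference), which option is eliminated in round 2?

C

Round 1: C 29, B 40, A 61, D 17. Eliminate D.
Round 2: C 29, B 57, A 61. Eliminate C.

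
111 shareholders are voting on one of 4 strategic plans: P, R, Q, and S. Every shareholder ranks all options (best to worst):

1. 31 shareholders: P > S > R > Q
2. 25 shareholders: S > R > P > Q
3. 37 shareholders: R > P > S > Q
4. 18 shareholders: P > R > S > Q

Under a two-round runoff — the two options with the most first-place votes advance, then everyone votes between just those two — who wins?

Round 1 first-place votes: P 49, R 37, Q 0, S 25.
P and R advance.
Runoff: P is preferred to R by 49 voters; R by 62.
R wins the runoff.

R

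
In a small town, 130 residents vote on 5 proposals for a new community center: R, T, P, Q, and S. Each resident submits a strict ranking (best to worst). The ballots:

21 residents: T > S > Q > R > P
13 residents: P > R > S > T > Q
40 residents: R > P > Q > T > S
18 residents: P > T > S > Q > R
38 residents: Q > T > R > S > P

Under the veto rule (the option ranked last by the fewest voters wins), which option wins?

Last-place votes: R 18, T 0, P 59, Q 13, S 40.
T is ranked last by the fewest voters, so T wins.

T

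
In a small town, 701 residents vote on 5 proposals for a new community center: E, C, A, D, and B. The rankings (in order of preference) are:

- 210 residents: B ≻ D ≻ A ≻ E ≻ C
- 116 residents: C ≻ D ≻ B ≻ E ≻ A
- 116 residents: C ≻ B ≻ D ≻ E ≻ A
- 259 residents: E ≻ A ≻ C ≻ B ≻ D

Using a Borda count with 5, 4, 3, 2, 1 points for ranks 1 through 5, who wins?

E: 210·2 + 116·2 + 116·2 + 259·5 = 2179
C: 210·1 + 116·5 + 116·5 + 259·3 = 2147
A: 210·3 + 116·1 + 116·1 + 259·4 = 1898
D: 210·4 + 116·4 + 116·3 + 259·1 = 1911
B: 210·5 + 116·3 + 116·4 + 259·2 = 2380
B has the highest Borda score (2380).

B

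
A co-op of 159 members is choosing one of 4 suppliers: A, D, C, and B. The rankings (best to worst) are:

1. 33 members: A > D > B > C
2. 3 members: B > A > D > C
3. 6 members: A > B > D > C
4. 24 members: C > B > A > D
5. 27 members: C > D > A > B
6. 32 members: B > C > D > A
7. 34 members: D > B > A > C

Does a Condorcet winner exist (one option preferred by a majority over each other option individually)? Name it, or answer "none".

Checking pairwise contests:
D beats A 93–66.
C beats D 83–76.
B beats C 108–51.
D beats B 94–65.
Every option loses at least one head-to-head, so there is no Condorcet winner.

none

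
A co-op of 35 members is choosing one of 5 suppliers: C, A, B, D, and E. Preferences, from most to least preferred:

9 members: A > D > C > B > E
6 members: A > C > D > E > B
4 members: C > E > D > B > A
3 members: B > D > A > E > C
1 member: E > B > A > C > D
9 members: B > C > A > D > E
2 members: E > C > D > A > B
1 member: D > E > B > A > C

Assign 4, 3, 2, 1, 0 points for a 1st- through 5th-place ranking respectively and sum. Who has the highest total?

A

C: 9·2 + 6·3 + 4·4 + 3·0 + 1·1 + 9·3 + 2·3 + 1·0 = 86
A: 9·4 + 6·4 + 4·0 + 3·2 + 1·2 + 9·2 + 2·1 + 1·1 = 89
B: 9·1 + 6·0 + 4·1 + 3·4 + 1·3 + 9·4 + 2·0 + 1·2 = 66
D: 9·3 + 6·2 + 4·2 + 3·3 + 1·0 + 9·1 + 2·2 + 1·4 = 73
E: 9·0 + 6·1 + 4·3 + 3·1 + 1·4 + 9·0 + 2·4 + 1·3 = 36
A has the highest Borda score (89).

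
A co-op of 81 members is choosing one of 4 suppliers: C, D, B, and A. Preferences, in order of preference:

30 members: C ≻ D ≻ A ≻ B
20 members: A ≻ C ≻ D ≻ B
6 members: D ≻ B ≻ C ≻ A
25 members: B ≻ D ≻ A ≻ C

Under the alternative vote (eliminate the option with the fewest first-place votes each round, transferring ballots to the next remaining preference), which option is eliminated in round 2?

Round 1: C 30, D 6, B 25, A 20. Eliminate D.
Round 2: C 30, B 31, A 20. Eliminate A.

A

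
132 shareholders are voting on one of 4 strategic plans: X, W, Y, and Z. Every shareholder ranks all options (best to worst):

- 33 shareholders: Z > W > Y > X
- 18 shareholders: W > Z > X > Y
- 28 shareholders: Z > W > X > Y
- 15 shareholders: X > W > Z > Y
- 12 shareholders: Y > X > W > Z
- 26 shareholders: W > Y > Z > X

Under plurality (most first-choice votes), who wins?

Z

First-place votes: X 15, W 44, Y 12, Z 61.
Z has the most first-place votes.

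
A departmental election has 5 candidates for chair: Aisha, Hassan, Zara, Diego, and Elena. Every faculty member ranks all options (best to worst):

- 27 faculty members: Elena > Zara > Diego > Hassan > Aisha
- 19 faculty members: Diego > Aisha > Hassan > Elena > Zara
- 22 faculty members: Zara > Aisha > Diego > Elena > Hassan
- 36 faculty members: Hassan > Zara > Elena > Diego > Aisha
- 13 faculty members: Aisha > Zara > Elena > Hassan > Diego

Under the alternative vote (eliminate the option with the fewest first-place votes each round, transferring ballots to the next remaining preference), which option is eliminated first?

Aisha

Round 1: Aisha 13, Hassan 36, Zara 22, Diego 19, Elena 27. Eliminate Aisha.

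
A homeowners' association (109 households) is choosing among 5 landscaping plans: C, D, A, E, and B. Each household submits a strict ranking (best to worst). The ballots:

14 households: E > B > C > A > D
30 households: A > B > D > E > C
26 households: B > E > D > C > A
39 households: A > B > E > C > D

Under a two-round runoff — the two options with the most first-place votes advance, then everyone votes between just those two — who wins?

A

Round 1 first-place votes: C 0, D 0, A 69, E 14, B 26.
A and B advance.
Runoff: A is preferred to B by 69 voters; B by 40.
A wins the runoff.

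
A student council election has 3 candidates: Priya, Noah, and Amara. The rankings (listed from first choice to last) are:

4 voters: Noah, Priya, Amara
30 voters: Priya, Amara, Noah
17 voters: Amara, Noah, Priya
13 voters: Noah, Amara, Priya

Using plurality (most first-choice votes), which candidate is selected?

Priya

First-place votes: Priya 30, Noah 17, Amara 17.
Priya has the most first-place votes.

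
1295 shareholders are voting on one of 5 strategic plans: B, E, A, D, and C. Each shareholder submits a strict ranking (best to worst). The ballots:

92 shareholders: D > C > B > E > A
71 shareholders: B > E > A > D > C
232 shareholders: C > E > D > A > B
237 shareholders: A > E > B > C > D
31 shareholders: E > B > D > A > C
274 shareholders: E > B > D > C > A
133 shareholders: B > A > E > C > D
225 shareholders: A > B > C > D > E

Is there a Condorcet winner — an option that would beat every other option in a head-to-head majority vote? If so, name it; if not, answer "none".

E vs B: 774–521 for E.
E vs A: 700–595 for E.
E vs D: 978–317 for E.
E vs C: 746–549 for E.
E beats every other option head-to-head.

E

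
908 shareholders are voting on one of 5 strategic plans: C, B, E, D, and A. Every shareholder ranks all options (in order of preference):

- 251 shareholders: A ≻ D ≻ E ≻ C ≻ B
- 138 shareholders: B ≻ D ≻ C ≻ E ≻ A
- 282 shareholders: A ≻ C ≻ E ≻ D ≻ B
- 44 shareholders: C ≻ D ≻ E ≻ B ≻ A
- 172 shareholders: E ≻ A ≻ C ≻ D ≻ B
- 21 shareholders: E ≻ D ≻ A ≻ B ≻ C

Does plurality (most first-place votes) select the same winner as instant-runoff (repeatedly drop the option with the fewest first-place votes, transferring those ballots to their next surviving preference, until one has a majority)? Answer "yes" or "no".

yes

Plurality — first-place votes: C 44, B 138, E 193, D 0, A 533. Winner: A.
Instant-runoff — R1 C 44, B 138, E 193, D 0, A 533 (A winner). Winner: A.
The two methods agree.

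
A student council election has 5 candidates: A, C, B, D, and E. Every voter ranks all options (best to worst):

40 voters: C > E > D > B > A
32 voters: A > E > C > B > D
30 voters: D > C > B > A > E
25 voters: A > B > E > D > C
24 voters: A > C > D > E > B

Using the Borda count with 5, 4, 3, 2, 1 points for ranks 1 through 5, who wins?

C

A: 40·1 + 32·5 + 30·2 + 25·5 + 24·5 = 505
C: 40·5 + 32·3 + 30·4 + 25·1 + 24·4 = 537
B: 40·2 + 32·2 + 30·3 + 25·4 + 24·1 = 358
D: 40·3 + 32·1 + 30·5 + 25·2 + 24·3 = 424
E: 40·4 + 32·4 + 30·1 + 25·3 + 24·2 = 441
C has the highest Borda score (537).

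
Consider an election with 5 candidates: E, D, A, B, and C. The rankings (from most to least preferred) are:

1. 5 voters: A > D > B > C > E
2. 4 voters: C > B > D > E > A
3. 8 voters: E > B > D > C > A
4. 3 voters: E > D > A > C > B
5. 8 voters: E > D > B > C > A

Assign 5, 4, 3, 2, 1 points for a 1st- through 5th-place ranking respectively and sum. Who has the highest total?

E: 5·1 + 4·2 + 8·5 + 3·5 + 8·5 = 108
D: 5·4 + 4·3 + 8·3 + 3·4 + 8·4 = 100
A: 5·5 + 4·1 + 8·1 + 3·3 + 8·1 = 54
B: 5·3 + 4·4 + 8·4 + 3·1 + 8·3 = 90
C: 5·2 + 4·5 + 8·2 + 3·2 + 8·2 = 68
E has the highest Borda score (108).

E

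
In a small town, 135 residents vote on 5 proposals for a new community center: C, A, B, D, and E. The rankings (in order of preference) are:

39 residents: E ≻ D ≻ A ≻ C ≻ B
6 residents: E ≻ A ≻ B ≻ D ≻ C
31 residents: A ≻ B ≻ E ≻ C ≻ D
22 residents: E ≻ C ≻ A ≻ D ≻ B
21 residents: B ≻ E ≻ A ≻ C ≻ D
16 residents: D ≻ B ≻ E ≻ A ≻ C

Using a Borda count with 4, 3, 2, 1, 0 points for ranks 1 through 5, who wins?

E

C: 39·1 + 6·0 + 31·1 + 22·3 + 21·1 + 16·0 = 157
A: 39·2 + 6·3 + 31·4 + 22·2 + 21·2 + 16·1 = 322
B: 39·0 + 6·2 + 31·3 + 22·0 + 21·4 + 16·3 = 237
D: 39·3 + 6·1 + 31·0 + 22·1 + 21·0 + 16·4 = 209
E: 39·4 + 6·4 + 31·2 + 22·4 + 21·3 + 16·2 = 425
E has the highest Borda score (425).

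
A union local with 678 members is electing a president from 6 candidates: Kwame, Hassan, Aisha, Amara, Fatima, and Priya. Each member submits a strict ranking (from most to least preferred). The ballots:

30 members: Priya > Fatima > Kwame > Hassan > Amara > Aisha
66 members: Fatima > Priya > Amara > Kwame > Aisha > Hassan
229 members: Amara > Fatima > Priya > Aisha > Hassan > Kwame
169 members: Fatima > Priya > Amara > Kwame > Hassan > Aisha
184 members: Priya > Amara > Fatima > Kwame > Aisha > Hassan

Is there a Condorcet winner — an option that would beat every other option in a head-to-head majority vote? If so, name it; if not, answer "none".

Checking pairwise contests:
Amara beats Kwame 648–30.
Kwame beats Hassan 449–229.
Kwame beats Aisha 449–229.
Priya beats Amara 449–229.
Amara beats Fatima 413–265.
Fatima beats Priya 464–214.
Every option loses at least one head-to-head, so there is no Condorcet winner.

none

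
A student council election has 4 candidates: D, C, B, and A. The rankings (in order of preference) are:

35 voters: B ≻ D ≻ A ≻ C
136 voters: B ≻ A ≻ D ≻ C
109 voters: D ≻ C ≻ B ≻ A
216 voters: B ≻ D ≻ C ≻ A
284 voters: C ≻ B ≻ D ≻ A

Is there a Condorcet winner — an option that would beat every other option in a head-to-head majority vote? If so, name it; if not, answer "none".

Checking pairwise contests:
B beats D 671–109.
D beats C 496–284.
C beats B 393–387.
D beats A 644–136.
Every option loses at least one head-to-head, so there is no Condorcet winner.

none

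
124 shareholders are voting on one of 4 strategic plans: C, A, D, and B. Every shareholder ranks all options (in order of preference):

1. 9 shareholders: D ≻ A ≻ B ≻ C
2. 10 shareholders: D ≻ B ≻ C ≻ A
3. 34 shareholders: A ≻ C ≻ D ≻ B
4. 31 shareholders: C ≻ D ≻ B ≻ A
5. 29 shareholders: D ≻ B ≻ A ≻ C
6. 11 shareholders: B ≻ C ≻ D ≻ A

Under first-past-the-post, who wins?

D

First-place votes: C 31, A 34, D 48, B 11.
D has the most first-place votes.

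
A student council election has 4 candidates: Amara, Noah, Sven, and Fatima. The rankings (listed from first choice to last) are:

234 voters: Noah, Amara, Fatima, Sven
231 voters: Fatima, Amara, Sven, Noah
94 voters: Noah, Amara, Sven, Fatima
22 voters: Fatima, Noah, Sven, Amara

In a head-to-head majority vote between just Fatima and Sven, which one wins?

Voters preferring Fatima to Sven: 487; preferring Sven to Fatima: 94.
Fatima wins the head-to-head.

Fatima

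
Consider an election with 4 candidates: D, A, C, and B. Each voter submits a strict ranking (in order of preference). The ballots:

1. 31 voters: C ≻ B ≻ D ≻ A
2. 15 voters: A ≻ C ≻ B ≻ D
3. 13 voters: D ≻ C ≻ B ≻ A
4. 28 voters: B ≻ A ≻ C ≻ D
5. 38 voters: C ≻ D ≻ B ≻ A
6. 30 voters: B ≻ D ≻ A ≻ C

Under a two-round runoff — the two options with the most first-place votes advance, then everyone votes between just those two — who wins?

C

Round 1 first-place votes: D 13, A 15, C 69, B 58.
C and B advance.
Runoff: C is preferred to B by 97 voters; B by 58.
C wins the runoff.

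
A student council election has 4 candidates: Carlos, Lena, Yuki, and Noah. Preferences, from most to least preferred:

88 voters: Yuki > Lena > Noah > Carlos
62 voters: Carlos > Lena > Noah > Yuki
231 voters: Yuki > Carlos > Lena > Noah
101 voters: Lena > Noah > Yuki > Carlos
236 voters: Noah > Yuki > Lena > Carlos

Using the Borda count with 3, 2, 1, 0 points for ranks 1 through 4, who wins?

Yuki

Carlos: 88·0 + 62·3 + 231·2 + 101·0 + 236·0 = 648
Lena: 88·2 + 62·2 + 231·1 + 101·3 + 236·1 = 1070
Yuki: 88·3 + 62·0 + 231·3 + 101·1 + 236·2 = 1530
Noah: 88·1 + 62·1 + 231·0 + 101·2 + 236·3 = 1060
Yuki has the highest Borda score (1530).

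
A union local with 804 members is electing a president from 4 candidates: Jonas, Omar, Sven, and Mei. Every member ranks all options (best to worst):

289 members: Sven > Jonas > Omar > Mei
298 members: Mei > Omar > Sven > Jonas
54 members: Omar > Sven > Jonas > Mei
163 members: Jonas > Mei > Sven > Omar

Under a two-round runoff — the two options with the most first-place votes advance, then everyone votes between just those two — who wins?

Round 1 first-place votes: Jonas 163, Omar 54, Sven 289, Mei 298.
Mei and Sven advance.
Runoff: Mei is preferred to Sven by 461 voters; Sven by 343.
Mei wins the runoff.

Mei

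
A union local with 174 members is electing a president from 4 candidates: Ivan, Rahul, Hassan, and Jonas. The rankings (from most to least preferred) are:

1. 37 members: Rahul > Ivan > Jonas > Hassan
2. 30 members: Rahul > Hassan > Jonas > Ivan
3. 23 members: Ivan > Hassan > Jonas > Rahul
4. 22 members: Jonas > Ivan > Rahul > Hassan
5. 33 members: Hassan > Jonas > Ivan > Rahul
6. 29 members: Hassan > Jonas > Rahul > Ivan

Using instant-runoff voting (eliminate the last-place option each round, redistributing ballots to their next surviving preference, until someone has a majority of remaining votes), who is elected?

Rahul

Round 1: Ivan 23, Rahul 67, Hassan 62, Jonas 22. Eliminate Jonas.
Round 2: Ivan 45, Rahul 67, Hassan 62. Eliminate Ivan.
Round 3: Rahul 89, Hassan 85. Rahul has a majority.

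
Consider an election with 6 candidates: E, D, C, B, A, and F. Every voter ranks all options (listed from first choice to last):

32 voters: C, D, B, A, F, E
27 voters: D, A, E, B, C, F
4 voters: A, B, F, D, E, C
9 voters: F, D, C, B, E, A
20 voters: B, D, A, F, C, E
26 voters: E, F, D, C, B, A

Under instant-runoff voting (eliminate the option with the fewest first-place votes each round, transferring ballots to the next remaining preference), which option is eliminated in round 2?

Round 1: E 26, D 27, C 32, B 20, A 4, F 9. Eliminate A.
Round 2: E 26, D 27, C 32, B 24, F 9. Eliminate F.

F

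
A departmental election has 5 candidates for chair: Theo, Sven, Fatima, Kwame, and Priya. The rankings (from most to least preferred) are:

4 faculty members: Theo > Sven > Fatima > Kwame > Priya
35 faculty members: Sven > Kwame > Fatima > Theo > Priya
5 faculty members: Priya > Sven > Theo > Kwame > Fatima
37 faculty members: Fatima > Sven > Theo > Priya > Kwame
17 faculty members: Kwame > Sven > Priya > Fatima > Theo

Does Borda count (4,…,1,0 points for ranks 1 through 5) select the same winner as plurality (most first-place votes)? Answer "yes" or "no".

Borda — scores: Theo 135, Sven 329, Fatima 243, Kwame 182, Priya 91. Winner: Sven.
Plurality — first-place votes: Theo 4, Sven 35, Fatima 37, Kwame 17, Priya 5. Winner: Fatima.
The two methods disagree.

no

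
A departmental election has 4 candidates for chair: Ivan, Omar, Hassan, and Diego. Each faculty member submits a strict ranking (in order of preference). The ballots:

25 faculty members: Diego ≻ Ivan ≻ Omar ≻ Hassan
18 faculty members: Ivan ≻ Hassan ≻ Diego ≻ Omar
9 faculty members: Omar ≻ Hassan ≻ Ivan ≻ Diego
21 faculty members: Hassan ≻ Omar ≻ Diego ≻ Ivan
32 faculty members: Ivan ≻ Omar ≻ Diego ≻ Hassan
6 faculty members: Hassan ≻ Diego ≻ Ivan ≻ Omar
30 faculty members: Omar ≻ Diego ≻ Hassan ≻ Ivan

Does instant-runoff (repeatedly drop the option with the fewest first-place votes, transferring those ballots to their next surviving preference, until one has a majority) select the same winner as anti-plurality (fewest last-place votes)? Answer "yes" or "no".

no

Instant-runoff — R1 Ivan 50, Omar 39, Hassan 27, Diego 25 (Diego out); R2 Ivan 75, Omar 39, Hassan 27 (Ivan winner). Winner: Ivan.
Anti-plurality — last-place votes: Ivan 51, Omar 24, Hassan 57, Diego 9. Winner: Diego.
The two methods disagree.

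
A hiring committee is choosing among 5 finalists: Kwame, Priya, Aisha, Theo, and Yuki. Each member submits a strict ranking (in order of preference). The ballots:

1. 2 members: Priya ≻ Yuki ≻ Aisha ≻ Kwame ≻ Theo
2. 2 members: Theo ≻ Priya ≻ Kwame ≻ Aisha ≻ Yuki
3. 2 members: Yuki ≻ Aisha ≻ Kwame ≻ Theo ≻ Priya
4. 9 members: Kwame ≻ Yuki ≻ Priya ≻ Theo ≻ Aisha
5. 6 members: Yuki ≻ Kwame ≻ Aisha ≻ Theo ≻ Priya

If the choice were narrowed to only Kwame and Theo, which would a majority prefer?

Voters preferring Kwame to Theo: 19; preferring Theo to Kwame: 2.
Kwame wins the head-to-head.

Kwame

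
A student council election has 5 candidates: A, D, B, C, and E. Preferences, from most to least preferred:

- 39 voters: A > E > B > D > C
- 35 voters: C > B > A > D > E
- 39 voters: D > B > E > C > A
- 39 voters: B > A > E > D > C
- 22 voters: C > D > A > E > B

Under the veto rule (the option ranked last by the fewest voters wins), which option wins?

Last-place votes: A 39, D 0, B 22, C 78, E 35.
D is ranked last by the fewest voters, so D wins.

D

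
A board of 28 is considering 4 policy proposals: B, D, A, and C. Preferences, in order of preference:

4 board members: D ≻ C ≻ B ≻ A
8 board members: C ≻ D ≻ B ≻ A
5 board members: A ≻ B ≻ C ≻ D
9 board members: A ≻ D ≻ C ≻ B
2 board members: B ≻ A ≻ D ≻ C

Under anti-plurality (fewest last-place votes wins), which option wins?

C

Last-place votes: B 9, D 5, A 12, C 2.
C is ranked last by the fewest voters, so C wins.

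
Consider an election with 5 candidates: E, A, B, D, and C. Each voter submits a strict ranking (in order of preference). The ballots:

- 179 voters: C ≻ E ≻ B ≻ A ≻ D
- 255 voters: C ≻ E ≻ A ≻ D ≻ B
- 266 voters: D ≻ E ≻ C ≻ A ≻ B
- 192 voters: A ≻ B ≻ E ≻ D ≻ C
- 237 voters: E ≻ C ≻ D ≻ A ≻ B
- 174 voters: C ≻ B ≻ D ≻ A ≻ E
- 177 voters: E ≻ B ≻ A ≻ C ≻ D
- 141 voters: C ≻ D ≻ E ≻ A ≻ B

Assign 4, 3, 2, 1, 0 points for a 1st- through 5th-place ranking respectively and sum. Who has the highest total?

E

E: 179·3 + 255·3 + 266·3 + 192·2 + 237·4 + 174·0 + 177·4 + 141·2 = 4422
A: 179·1 + 255·2 + 266·1 + 192·4 + 237·1 + 174·1 + 177·2 + 141·1 = 2629
B: 179·2 + 255·0 + 266·0 + 192·3 + 237·0 + 174·3 + 177·3 + 141·0 = 1987
D: 179·0 + 255·1 + 266·4 + 192·1 + 237·2 + 174·2 + 177·0 + 141·3 = 2756
C: 179·4 + 255·4 + 266·2 + 192·0 + 237·3 + 174·4 + 177·1 + 141·4 = 4416
E has the highest Borda score (4422).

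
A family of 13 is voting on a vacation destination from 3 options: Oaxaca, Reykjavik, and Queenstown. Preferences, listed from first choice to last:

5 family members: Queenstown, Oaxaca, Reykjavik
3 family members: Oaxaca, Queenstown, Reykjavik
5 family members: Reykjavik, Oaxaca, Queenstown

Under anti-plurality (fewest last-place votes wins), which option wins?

Oaxaca

Last-place votes: Oaxaca 0, Reykjavik 8, Queenstown 5.
Oaxaca is ranked last by the fewest voters, so Oaxaca wins.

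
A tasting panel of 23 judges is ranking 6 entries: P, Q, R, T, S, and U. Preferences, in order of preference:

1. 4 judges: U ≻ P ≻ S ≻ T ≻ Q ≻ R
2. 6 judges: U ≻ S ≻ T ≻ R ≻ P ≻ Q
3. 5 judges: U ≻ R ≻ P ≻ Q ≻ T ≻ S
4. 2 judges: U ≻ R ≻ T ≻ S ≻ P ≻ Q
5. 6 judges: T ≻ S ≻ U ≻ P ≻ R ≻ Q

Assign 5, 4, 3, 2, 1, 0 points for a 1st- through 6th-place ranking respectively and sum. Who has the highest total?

P: 4·4 + 6·1 + 5·3 + 2·1 + 6·2 = 51
Q: 4·1 + 6·0 + 5·2 + 2·0 + 6·0 = 14
R: 4·0 + 6·2 + 5·4 + 2·4 + 6·1 = 46
T: 4·2 + 6·3 + 5·1 + 2·3 + 6·5 = 67
S: 4·3 + 6·4 + 5·0 + 2·2 + 6·4 = 64
U: 4·5 + 6·5 + 5·5 + 2·5 + 6·3 = 103
U has the highest Borda score (103).

U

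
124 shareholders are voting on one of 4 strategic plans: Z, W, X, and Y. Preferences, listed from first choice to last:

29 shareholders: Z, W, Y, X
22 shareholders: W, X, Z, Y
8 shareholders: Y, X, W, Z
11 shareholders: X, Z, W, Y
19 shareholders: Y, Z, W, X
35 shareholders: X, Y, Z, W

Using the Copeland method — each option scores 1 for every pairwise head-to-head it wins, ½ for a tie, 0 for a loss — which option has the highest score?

Z: beats W; ties Y; loses to X → score 1.5.
W: beats X; ties Y; loses to Z → score 1.5.
X: beats Z and Y; loses to W → score 2.
Y: ties Z and W; loses to X → score 1.
X has the best pairwise record.

X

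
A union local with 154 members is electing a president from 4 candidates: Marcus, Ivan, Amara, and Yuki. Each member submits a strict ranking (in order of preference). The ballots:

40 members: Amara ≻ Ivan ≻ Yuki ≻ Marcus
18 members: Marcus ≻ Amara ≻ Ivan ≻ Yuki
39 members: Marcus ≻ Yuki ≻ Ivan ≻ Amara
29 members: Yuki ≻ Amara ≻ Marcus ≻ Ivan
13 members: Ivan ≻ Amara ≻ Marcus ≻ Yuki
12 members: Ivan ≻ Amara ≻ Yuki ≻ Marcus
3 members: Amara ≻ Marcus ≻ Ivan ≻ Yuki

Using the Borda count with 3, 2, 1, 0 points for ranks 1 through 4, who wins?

Marcus: 40·0 + 18·3 + 39·3 + 29·1 + 13·1 + 12·0 + 3·2 = 219
Ivan: 40·2 + 18·1 + 39·1 + 29·0 + 13·3 + 12·3 + 3·1 = 215
Amara: 40·3 + 18·2 + 39·0 + 29·2 + 13·2 + 12·2 + 3·3 = 273
Yuki: 40·1 + 18·0 + 39·2 + 29·3 + 13·0 + 12·1 + 3·0 = 217
Amara has the highest Borda score (273).

Amara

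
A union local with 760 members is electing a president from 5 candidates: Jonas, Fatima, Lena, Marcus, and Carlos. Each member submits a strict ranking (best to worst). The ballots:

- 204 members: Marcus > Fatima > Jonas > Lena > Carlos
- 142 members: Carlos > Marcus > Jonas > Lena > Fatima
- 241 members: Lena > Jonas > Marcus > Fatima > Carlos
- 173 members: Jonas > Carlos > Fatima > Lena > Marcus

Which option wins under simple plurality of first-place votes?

First-place votes: Jonas 173, Fatima 0, Lena 241, Marcus 204, Carlos 142.
Lena has the most first-place votes.

Lena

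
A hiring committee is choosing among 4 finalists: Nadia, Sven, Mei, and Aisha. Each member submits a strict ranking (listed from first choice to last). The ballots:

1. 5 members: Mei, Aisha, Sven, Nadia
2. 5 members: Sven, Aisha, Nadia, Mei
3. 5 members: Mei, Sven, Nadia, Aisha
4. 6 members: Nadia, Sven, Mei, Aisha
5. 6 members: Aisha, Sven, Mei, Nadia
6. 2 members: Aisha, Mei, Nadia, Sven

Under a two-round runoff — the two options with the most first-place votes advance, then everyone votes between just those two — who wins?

Round 1 first-place votes: Nadia 6, Sven 5, Mei 10, Aisha 8.
Mei and Aisha advance.
Runoff: Mei is preferred to Aisha by 16 voters; Aisha by 13.
Mei wins the runoff.

Mei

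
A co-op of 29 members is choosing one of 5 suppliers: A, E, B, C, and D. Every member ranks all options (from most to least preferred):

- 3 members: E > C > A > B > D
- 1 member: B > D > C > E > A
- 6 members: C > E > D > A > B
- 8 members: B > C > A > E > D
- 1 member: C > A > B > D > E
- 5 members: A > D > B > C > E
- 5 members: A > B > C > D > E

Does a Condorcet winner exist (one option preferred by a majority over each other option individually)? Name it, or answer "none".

Checking pairwise contests:
C beats A 19–10.
A beats E 19–10.
A beats B 20–9.
B beats C 19–10.
A beats D 22–7.
Every option loses at least one head-to-head, so there is no Condorcet winner.

none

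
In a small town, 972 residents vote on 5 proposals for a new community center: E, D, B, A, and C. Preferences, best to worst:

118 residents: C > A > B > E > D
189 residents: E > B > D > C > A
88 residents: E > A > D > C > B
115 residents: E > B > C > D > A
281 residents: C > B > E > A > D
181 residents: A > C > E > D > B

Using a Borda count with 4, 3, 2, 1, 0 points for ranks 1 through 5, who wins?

E: 118·1 + 189·4 + 88·4 + 115·4 + 281·2 + 181·2 = 2610
D: 118·0 + 189·2 + 88·2 + 115·1 + 281·0 + 181·1 = 850
B: 118·2 + 189·3 + 88·0 + 115·3 + 281·3 + 181·0 = 1991
A: 118·3 + 189·0 + 88·3 + 115·0 + 281·1 + 181·4 = 1623
C: 118·4 + 189·1 + 88·1 + 115·2 + 281·4 + 181·3 = 2646
C has the highest Borda score (2646).

C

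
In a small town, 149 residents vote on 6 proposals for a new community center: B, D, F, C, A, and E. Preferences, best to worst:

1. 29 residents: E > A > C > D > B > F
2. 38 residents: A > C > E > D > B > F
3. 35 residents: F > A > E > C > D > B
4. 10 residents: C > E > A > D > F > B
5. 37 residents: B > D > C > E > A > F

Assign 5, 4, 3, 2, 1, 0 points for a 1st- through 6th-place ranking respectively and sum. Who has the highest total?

A

B: 29·1 + 38·1 + 35·0 + 10·0 + 37·5 = 252
D: 29·2 + 38·2 + 35·1 + 10·2 + 37·4 = 337
F: 29·0 + 38·0 + 35·5 + 10·1 + 37·0 = 185
C: 29·3 + 38·4 + 35·2 + 10·5 + 37·3 = 470
A: 29·4 + 38·5 + 35·4 + 10·3 + 37·1 = 513
E: 29·5 + 38·3 + 35·3 + 10·4 + 37·2 = 478
A has the highest Borda score (513).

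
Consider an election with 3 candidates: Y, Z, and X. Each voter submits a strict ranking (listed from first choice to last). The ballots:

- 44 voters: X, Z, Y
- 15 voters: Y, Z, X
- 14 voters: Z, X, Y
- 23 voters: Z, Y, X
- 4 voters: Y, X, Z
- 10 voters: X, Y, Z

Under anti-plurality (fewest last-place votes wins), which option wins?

Last-place votes: Y 58, Z 14, X 38.
Z is ranked last by the fewest voters, so Z wins.

Z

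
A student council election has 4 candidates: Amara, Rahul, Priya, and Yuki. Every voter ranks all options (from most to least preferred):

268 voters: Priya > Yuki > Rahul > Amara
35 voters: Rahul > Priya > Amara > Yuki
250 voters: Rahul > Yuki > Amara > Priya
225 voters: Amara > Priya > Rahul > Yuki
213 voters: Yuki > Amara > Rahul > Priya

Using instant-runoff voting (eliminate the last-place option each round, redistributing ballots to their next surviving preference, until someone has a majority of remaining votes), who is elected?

Round 1: Amara 225, Rahul 285, Priya 268, Yuki 213. Eliminate Yuki.
Round 2: Amara 438, Rahul 285, Priya 268. Eliminate Priya.
Round 3: Amara 438, Rahul 553. Rahul has a majority.

Rahul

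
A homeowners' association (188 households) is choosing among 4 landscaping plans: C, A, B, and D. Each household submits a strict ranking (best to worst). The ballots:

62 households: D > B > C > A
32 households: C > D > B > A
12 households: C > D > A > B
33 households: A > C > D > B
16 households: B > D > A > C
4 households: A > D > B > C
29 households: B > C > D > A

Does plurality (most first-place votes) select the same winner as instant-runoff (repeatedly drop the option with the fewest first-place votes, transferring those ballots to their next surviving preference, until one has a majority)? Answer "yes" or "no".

no

Plurality — first-place votes: C 44, A 37, B 45, D 62. Winner: D.
Instant-runoff — R1 C 44, A 37, B 45, D 62 (A out); R2 C 77, B 45, D 66 (B out); R3 C 106, D 82 (C winner). Winner: C.
The two methods disagree.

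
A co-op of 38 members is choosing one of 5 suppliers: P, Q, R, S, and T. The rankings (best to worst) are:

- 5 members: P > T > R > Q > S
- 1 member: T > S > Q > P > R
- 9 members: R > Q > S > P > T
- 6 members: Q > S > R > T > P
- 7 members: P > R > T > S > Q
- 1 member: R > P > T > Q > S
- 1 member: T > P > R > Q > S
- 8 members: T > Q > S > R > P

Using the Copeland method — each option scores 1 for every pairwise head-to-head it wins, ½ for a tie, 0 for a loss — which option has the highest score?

R

P: beats T; loses to Q, R, and S → score 1.
Q: beats P and S; loses to R and T → score 2.
R: beats P, Q, S, and T → score 4.
S: beats P; loses to Q, R, and T → score 1.
T: beats Q and S; loses to P and R → score 2.
R has the best pairwise record.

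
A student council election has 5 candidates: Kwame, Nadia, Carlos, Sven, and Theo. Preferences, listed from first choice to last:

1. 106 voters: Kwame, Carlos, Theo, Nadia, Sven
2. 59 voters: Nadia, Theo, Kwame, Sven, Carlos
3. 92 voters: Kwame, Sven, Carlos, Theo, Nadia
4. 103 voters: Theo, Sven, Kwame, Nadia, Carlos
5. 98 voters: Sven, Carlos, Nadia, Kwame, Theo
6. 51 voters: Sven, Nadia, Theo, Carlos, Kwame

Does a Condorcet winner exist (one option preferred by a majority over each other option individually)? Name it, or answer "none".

Kwame

Kwame vs Nadia: 301–208 for Kwame.
Kwame vs Carlos: 360–149 for Kwame.
Kwame vs Sven: 257–252 for Kwame.
Kwame vs Theo: 296–213 for Kwame.
Kwame beats every other option head-to-head.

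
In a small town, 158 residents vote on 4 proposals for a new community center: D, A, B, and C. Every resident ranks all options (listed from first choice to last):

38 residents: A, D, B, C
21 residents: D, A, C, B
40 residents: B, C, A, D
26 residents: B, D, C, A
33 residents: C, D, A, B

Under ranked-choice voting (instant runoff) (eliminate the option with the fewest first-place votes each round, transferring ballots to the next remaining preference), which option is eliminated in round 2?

C

Round 1: D 21, A 38, B 66, C 33. Eliminate D.
Round 2: A 59, B 66, C 33. Eliminate C.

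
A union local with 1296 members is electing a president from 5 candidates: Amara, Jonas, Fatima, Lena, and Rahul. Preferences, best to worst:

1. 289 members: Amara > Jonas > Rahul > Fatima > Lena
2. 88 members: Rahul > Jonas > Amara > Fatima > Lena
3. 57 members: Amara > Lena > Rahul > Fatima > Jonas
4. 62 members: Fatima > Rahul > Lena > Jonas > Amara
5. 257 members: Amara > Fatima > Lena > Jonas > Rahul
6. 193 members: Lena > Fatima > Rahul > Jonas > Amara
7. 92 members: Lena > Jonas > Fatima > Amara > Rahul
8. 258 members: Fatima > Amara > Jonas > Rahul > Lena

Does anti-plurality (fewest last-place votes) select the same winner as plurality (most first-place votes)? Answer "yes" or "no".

no

Anti-plurality — last-place votes: Amara 255, Jonas 57, Fatima 0, Lena 635, Rahul 349. Winner: Fatima.
Plurality — first-place votes: Amara 603, Jonas 0, Fatima 320, Lena 285, Rahul 88. Winner: Amara.
The two methods disagree.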